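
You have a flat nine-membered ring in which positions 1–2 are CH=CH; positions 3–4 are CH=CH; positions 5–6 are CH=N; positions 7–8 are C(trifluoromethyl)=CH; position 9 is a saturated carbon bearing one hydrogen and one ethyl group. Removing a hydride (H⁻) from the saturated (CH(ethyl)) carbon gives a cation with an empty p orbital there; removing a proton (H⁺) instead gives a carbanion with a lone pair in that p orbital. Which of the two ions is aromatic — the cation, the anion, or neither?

Both ions have a continuous loop of p orbitals — each ring atom is sp².
Cation: 4 × 2 + 0 = 8 π electrons → 4(2), antiaromatic.
Anion: 4 × 2 + 2 = 10 π electrons → 4(2)+2, aromatic.

The anion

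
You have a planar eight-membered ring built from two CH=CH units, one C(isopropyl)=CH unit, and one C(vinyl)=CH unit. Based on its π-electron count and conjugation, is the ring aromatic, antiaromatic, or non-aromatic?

Antiaromatic

All ring atoms are sp² and supply a p orbital to the ring (the double-bond atoms are sp², each contributing one p electron); the conjugation is uninterrupted.
Adding the contributions, 4 × 2 = 8 from the 4 double-bond units.
A 4n π count (8, n = 2) in a planar conjugated ring means antiaromatic.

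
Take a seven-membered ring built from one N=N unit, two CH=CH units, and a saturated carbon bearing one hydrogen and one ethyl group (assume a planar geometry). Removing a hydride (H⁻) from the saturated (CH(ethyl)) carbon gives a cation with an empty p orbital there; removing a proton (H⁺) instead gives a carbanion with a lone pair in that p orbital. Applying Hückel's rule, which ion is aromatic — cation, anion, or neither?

The cation

In either ion the ring is fully conjugated: every atom, including the new sp² carbon, supplies a p orbital.
Cation: 3 × 2 + 0 = 6 π electrons → 4(1)+2, aromatic.
Anion: 3 × 2 + 2 = 8 π electrons → 4(2), antiaromatic.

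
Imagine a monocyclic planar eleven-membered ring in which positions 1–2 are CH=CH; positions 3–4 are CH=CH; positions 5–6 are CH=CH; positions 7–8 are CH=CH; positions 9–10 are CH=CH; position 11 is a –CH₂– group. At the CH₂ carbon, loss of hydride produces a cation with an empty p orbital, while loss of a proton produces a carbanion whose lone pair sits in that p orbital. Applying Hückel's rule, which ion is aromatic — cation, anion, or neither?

The cation

In either ion the ring is fully conjugated: every atom, including the new sp² carbon, supplies a p orbital.
Cation: 5 × 2 + 0 = 10 π electrons → 4(2)+2, aromatic.
Anion: 5 × 2 + 2 = 12 π electrons → 4(3), antiaromatic.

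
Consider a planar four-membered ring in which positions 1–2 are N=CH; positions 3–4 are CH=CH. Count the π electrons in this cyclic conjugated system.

4

The p orbitals form a continuous loop: the double-bond atoms are sp², each contributing one p electron; each =N– nitrogen is pyridine-type (lone pair in the sp² plane, one electron in the p orbital). The ring is fully conjugated.
Adding the contributions, 2 × 2 = 4 from the 2 double-bond units.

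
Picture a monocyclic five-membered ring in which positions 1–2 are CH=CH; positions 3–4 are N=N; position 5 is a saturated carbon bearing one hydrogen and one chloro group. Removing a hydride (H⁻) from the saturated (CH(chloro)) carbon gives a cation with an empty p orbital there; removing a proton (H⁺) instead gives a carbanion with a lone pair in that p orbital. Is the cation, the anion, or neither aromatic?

The anion

Both ions have a continuous loop of p orbitals — each ring atom is sp².
Cation: 2 × 2 + 0 = 4 π electrons → 4(1), antiaromatic.
Anion: 2 × 2 + 2 = 6 π electrons → 4(1)+2, aromatic.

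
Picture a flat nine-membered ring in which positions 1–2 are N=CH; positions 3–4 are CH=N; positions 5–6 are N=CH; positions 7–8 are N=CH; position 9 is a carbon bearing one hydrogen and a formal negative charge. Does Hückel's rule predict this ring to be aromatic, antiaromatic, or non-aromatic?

Every ring atom contributes a p orbital perpendicular to the ring (the double-bond atoms are sp², each contributing one p electron; each =N– nitrogen is pyridine-type (lone pair in the sp² plane, one electron in the p orbital); the carbanion's lone pair occupies the p orbital), so the π system is cyclic and fully conjugated.
Counting π electrons: 4 × 2 = 8 from the double-bond units + 2 from the CH(-) atom = 10.
Since 10 = 4·2 + 2, the ring meets the 4n+2 criterion.

Aromatic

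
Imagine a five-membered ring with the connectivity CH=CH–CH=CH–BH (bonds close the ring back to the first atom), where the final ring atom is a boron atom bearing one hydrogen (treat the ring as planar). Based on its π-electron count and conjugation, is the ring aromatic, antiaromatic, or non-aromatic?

Antiaromatic

All ring atoms are sp² and supply a p orbital to the ring (the double-bond atoms are sp², each contributing one p electron; the boron has an empty p orbital); the conjugation is uninterrupted.
π-electron count: 2 × 2 = 4 from the double-bond units + 0 from the BH atom = 4.
4 is a 4n count (n = 1), so the planar conjugated ring is antiaromatic.
(The species described is borole.)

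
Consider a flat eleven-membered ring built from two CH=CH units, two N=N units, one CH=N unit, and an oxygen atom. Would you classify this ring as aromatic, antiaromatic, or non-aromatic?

Antiaromatic

All ring atoms are sp² and supply a p orbital to the ring (the double-bond atoms are sp², each contributing one p electron; each =N– nitrogen is pyridine-type (lone pair in the sp² plane, one electron in the p orbital); the oxygen donates one lone pair from its p orbital); the conjugation is uninterrupted.
Counting π electrons: 5 × 2 = 10 from the double-bond units + 2 from the O atom = 12.
12 = 4(3); a planar, fully conjugated 4n system is antiaromatic.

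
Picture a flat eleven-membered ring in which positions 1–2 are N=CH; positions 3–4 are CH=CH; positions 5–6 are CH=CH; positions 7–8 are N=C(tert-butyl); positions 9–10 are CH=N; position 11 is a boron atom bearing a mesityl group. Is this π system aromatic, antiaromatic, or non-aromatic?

The p orbitals form a continuous loop: the double-bond atoms are sp², each contributing one p electron; the doubly-bonded nitrogens are pyridine-type — their lone pairs lie in the ring plane, leaving one electron in the p orbital; the boron has an empty p orbital. The ring is fully conjugated.
Counting π electrons: 5 × 2 = 10 from the double-bond units + 0 from the B(mesityl) atom = 10.
That gives a 4n+2 count (10, n = 2).

Aromatic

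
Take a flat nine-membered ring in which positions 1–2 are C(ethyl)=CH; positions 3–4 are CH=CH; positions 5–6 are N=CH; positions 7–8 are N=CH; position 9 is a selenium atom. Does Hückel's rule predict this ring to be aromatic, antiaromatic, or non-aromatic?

Every ring atom contributes a p orbital perpendicular to the ring (each doubly-bonded ring atom is sp² with one p-orbital electron; the doubly-bonded nitrogens are pyridine-type — their lone pairs lie in the ring plane, leaving one electron in the p orbital; the selenium donates one lone pair from its p orbital), so the π system is cyclic and fully conjugated.
Tallying contributions gives 4 × 2 = 8 from the double-bond units + 2 from the Se atom = 10.
10 = 4(2) + 2, which satisfies Hückel's 4n+2 rule.

Aromatic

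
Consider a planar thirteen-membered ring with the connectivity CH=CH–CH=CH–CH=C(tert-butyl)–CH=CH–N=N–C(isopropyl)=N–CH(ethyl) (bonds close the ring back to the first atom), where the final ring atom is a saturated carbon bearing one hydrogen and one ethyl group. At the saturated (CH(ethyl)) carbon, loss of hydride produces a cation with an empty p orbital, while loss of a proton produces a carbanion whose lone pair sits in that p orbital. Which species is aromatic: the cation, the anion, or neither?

The anion

Both ions have a continuous loop of p orbitals — each ring atom is sp².
Cation: 6 × 2 + 0 = 12 π electrons → 4(3), antiaromatic.
Anion: 6 × 2 + 2 = 14 π electrons → 4(3)+2, aromatic.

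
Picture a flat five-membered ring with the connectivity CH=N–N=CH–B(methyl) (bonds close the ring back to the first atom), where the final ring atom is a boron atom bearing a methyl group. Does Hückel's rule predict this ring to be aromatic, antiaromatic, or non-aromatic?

Check conjugation: each doubly-bonded ring atom is sp² with one p-orbital electron; each sp² =N– keeps its lone pair in-plane and puts one electron into the π system; the boron has an empty p orbital — every position has a p orbital, so the cyclic π system is continuous.
Adding the contributions, 2 × 2 = 4 from the double-bond units + 0 from the B(methyl) atom = 4.
4 is a 4n count (n = 1), so the planar conjugated ring is antiaromatic.

Antiaromatic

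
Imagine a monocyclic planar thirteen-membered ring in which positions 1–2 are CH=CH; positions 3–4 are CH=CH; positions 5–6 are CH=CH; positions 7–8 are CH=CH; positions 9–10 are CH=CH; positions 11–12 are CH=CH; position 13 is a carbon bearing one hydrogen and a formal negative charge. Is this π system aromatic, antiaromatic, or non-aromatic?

Aromatic

Every ring atom contributes a p orbital perpendicular to the ring (every atom in a ring double bond is sp² and brings one electron to the p orbital; the carbanion's lone pair occupies the p orbital), so the π system is cyclic and fully conjugated.
Tallying contributions gives 6 × 2 = 12 from the double-bond units + 2 from the CH(-) atom = 14.
14 = 4(3) + 2, which satisfies Hückel's 4n+2 rule.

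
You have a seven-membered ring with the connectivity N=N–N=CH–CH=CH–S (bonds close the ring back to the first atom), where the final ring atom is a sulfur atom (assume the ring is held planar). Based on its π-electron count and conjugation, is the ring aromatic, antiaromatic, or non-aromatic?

Antiaromatic

Check conjugation: the double-bond atoms are sp², each contributing one p electron; the doubly-bonded nitrogens are pyridine-type — their lone pairs lie in the ring plane, leaving one electron in the p orbital; the sulfur donates one lone pair from its p orbital — every position has a p orbital, so the cyclic π system is continuous.
Tallying contributions gives 3 × 2 = 6 from the double-bond units + 2 from the S atom = 8.
A 4n π count (8, n = 2) in a planar conjugated ring means antiaromatic.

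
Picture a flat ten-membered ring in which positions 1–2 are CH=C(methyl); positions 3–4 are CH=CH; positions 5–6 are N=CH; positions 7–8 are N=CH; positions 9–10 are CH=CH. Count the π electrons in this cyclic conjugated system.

10

Every ring atom contributes a p orbital perpendicular to the ring (the double-bond atoms are sp², each contributing one p electron; each sp² =N– keeps its lone pair in-plane and puts one electron into the π system), so the π system is cyclic and fully conjugated.
π-electron count: 5 × 2 = 10 from the 5 double-bond units.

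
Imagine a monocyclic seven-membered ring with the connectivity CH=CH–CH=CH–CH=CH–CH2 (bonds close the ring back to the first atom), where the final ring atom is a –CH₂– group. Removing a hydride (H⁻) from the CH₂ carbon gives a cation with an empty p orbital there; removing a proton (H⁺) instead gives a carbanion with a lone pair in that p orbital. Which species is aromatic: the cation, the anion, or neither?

Both ions have a continuous loop of p orbitals — each ring atom is sp².
Cation: 3 × 2 + 0 = 6 π electrons → 4(1)+2, aromatic.
Anion: 3 × 2 + 2 = 8 π electrons → 4(2), antiaromatic.

The cation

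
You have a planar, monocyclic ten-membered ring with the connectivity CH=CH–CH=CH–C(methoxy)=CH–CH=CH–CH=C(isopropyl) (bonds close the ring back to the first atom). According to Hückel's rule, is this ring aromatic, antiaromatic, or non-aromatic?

The p orbitals form a continuous loop: each doubly-bonded ring atom is sp² with one p-orbital electron. The ring is fully conjugated.
π-electron count: 5 × 2 = 10 from the 5 double-bond units.
That gives a 4n+2 count (10, n = 2).

Aromatic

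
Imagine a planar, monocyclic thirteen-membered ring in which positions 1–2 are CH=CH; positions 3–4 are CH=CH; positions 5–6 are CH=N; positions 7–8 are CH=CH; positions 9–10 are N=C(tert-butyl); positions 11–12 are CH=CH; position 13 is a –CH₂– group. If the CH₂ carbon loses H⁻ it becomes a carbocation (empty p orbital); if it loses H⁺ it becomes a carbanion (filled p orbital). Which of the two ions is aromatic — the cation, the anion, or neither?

Once that carbon is sp², every ring atom has a p orbital and both ions are fully conjugated.
Cation: 6 × 2 + 0 = 12 π electrons → 4(3), antiaromatic.
Anion: 6 × 2 + 2 = 14 π electrons → 4(3)+2, aromatic.

The anion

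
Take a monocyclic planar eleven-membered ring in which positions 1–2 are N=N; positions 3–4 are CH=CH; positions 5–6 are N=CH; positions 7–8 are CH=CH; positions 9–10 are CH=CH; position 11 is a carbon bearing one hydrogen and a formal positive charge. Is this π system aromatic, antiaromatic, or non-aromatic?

Check conjugation: the double-bond atoms are sp², each contributing one p electron; the doubly-bonded nitrogens are pyridine-type — their lone pairs lie in the ring plane, leaving one electron in the p orbital; the carbocation has an empty p orbital — every position has a p orbital, so the cyclic π system is continuous.
Tallying contributions gives 5 × 2 = 10 from the double-bond units + 0 from the CH(+) atom = 10.
Since 10 = 4·2 + 2, the ring meets the 4n+2 criterion.

Aromatic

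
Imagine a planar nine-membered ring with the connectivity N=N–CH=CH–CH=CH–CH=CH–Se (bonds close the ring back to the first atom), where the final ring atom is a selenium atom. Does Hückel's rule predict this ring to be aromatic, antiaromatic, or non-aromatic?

Aromatic

All ring atoms are sp² and supply a p orbital to the ring (the double-bond atoms are sp², each contributing one p electron; the doubly-bonded nitrogens are pyridine-type — their lone pairs lie in the ring plane, leaving one electron in the p orbital; the selenium donates one lone pair from its p orbital); the conjugation is uninterrupted.
Counting π electrons: 4 × 2 = 8 from the double-bond units + 2 from the Se atom = 10.
With 10 π electrons (n = 2), the Hückel 4n+2 condition holds.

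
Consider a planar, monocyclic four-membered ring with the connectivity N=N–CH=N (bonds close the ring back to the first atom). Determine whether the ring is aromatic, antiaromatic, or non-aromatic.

Antiaromatic

Check conjugation: the double-bond atoms are sp², each contributing one p electron; the doubly-bonded nitrogens are pyridine-type — their lone pairs lie in the ring plane, leaving one electron in the p orbital — every position has a p orbital, so the cyclic π system is continuous.
π-electron count: 2 × 2 = 4 from the 2 double-bond units.
A 4n π count (4, n = 1) in a planar conjugated ring means antiaromatic.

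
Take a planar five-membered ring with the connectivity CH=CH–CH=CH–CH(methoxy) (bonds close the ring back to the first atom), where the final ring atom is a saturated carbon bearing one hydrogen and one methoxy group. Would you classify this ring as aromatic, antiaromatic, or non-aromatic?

Non-aromatic

The CH(methoxy) carbon is saturated: that saturated carbon is sp³ and has no p orbital in the ring π system. Conjugation is not continuous around the ring.
Hückel's rule only applies to fully conjugated rings, so this one is simply non-aromatic.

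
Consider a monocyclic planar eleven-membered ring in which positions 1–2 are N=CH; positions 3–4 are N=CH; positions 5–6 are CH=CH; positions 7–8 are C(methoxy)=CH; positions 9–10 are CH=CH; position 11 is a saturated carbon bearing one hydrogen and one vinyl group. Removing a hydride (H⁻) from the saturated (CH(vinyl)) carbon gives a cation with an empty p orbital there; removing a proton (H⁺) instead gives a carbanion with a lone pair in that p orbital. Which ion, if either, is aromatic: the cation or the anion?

In either ion the ring is fully conjugated: every atom, including the new sp² carbon, supplies a p orbital.
Cation: 5 × 2 + 0 = 10 π electrons → 4(2)+2, aromatic.
Anion: 5 × 2 + 2 = 12 π electrons → 4(3), antiaromatic.

The cation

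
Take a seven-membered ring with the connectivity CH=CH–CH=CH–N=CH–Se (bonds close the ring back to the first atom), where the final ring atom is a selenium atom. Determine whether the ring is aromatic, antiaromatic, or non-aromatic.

Every ring atom contributes a p orbital perpendicular to the ring (each doubly-bonded ring atom is sp² with one p-orbital electron; the doubly-bonded nitrogens are pyridine-type — their lone pairs lie in the ring plane, leaving one electron in the p orbital; the selenium donates one lone pair from its p orbital), so the π system is cyclic and fully conjugated.
Counting π electrons: 3 × 2 = 6 from the double-bond units + 2 from the Se atom = 8.
8 is a 4n count (n = 2), so the planar conjugated ring is antiaromatic.

Antiaromatic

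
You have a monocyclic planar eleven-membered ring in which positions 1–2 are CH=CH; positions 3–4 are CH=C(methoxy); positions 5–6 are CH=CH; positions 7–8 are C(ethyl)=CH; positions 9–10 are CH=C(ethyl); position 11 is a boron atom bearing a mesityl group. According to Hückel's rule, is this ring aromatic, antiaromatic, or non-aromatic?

Aromatic

The p orbitals form a continuous loop: each doubly-bonded ring atom is sp² with one p-orbital electron; the boron has an empty p orbital. The ring is fully conjugated.
Adding the contributions, 5 × 2 = 10 from the double-bond units + 0 from the B(mesityl) atom = 10.
That gives a 4n+2 count (10, n = 2).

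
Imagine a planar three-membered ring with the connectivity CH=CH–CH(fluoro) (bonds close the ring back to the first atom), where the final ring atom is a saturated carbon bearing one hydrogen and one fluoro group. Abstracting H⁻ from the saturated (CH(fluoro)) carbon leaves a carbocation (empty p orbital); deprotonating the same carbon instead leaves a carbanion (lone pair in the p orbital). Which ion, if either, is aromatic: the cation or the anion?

The cation

In both ions every ring atom is sp² and contributes a p orbital, so both rings are fully conjugated.
Cation: 1 × 2 + 0 = 2 π electrons → 4(0)+2, aromatic.
Anion: 1 × 2 + 2 = 4 π electrons → 4(1), antiaromatic.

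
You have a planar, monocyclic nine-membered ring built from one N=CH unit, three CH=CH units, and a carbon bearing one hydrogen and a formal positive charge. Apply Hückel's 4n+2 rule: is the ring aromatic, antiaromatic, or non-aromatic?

Antiaromatic

Every ring atom contributes a p orbital perpendicular to the ring (each doubly-bonded ring atom is sp² with one p-orbital electron; each =N– nitrogen is pyridine-type (lone pair in the sp² plane, one electron in the p orbital); the carbocation has an empty p orbital), so the π system is cyclic and fully conjugated.
Tallying contributions gives 4 × 2 = 8 from the double-bond units + 0 from the CH(+) atom = 8.
8 = 4(2); a planar, fully conjugated 4n system is antiaromatic.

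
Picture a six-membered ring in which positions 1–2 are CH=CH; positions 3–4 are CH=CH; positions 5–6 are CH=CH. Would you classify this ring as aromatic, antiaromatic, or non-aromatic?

The p orbitals form a continuous loop: the double-bond atoms are sp², each contributing one p electron. The ring is fully conjugated.
Counting π electrons: 3 × 2 = 6 from the 3 double-bond units.
6 = 4(1) + 2, which satisfies Hückel's 4n+2 rule.
(This ring is benzene.)

Aromatic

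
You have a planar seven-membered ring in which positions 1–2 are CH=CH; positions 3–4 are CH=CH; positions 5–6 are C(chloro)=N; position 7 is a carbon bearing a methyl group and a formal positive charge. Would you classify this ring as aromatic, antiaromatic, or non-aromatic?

All ring atoms are sp² and supply a p orbital to the ring (every atom in a ring double bond is sp² and brings one electron to the p orbital; the doubly-bonded nitrogens are pyridine-type — their lone pairs lie in the ring plane, leaving one electron in the p orbital; the carbocation has an empty p orbital); the conjugation is uninterrupted.
Tallying contributions gives 3 × 2 = 6 from the double-bond units + 0 from the C(methyl)(+) atom = 6.
That gives a 4n+2 count (6, n = 1).

Aromatic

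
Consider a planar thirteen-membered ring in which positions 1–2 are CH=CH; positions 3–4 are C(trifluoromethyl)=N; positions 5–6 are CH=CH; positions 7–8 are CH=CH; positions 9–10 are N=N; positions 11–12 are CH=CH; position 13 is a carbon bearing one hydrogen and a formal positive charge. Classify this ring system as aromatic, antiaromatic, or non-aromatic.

Antiaromatic

Check conjugation: every atom in a ring double bond is sp² and brings one electron to the p orbital; the doubly-bonded nitrogens are pyridine-type — their lone pairs lie in the ring plane, leaving one electron in the p orbital; the carbocation has an empty p orbital — every position has a p orbital, so the cyclic π system is continuous.
Counting π electrons: 6 × 2 = 12 from the double-bond units + 0 from the CH(+) atom = 12.
With 12 = 4·3 π electrons, Hückel's rule classifies the planar ring as antiaromatic.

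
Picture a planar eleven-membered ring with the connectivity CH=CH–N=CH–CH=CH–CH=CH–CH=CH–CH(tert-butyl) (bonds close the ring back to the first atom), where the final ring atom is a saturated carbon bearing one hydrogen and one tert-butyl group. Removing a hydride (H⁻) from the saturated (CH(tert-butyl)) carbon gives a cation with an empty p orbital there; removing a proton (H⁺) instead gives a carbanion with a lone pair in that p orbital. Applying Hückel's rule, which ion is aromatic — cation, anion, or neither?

The cation

In either ion the ring is fully conjugated: every atom, including the new sp² carbon, supplies a p orbital.
Cation: 5 × 2 + 0 = 10 π electrons → 4(2)+2, aromatic.
Anion: 5 × 2 + 2 = 12 π electrons → 4(3), antiaromatic.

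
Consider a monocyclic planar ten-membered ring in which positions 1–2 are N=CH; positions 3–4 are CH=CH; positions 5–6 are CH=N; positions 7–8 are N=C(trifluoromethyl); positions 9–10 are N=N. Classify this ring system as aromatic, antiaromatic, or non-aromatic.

Aromatic

The p orbitals form a continuous loop: the double-bond atoms are sp², each contributing one p electron; the doubly-bonded nitrogens are pyridine-type — their lone pairs lie in the ring plane, leaving one electron in the p orbital. The ring is fully conjugated.
Tallying contributions gives 5 × 2 = 10 from the 5 double-bond units.
That gives a 4n+2 count (10, n = 2).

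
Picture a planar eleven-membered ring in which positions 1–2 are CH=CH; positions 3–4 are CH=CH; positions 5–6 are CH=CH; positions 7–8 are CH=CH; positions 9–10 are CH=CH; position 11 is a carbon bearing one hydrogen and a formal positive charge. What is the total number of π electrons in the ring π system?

The p orbitals form a continuous loop: each doubly-bonded ring atom is sp² with one p-orbital electron; the carbocation has an empty p orbital. The ring is fully conjugated.
Counting π electrons: 5 × 2 = 10 from the double-bond units + 0 from the CH(+) atom = 10.

10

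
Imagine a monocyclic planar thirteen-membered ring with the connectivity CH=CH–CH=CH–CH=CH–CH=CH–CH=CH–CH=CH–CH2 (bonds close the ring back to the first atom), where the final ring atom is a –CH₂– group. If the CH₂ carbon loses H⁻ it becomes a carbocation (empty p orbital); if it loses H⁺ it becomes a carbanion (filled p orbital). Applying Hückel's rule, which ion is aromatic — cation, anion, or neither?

The anion

Both ions have a continuous loop of p orbitals — each ring atom is sp².
Cation: 6 × 2 + 0 = 12 π electrons → 4(3), antiaromatic.
Anion: 6 × 2 + 2 = 14 π electrons → 4(3)+2, aromatic.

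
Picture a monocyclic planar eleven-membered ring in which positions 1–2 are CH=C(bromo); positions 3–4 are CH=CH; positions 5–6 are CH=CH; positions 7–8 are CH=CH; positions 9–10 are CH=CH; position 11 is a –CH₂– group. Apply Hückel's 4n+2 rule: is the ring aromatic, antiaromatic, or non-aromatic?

The CH2 position has four σ bonds — the tetrahedral CH₂ carbon is sp³ and has no p orbital in the ring π system — so the cyclic conjugation is interrupted.
Broken conjugation rules out both aromaticity and antiaromaticity.

Non-aromatic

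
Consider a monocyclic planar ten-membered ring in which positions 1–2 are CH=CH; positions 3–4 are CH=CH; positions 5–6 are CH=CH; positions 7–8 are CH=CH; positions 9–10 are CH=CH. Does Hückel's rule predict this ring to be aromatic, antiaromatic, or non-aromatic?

Every ring atom contributes a p orbital perpendicular to the ring (the double-bond atoms are sp², each contributing one p electron), so the π system is cyclic and fully conjugated.
Adding the contributions, 5 × 2 = 10 from the 5 double-bond units.
10 = 4(2) + 2, which satisfies Hückel's 4n+2 rule.

Aromatic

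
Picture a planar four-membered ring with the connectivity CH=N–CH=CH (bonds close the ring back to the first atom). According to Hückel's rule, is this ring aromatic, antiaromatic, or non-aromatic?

All ring atoms are sp² and supply a p orbital to the ring (each doubly-bonded ring atom is sp² with one p-orbital electron; the doubly-bonded nitrogens are pyridine-type — their lone pairs lie in the ring plane, leaving one electron in the p orbital); the conjugation is uninterrupted.
Adding the contributions, 2 × 2 = 4 from the 2 double-bond units.
4 is a 4n count (n = 1), so the planar conjugated ring is antiaromatic.

Antiaromatic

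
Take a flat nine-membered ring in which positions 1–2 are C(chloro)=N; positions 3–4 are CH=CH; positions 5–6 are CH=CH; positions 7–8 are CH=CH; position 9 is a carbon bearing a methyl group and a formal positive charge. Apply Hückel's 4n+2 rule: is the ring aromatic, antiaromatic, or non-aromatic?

Check conjugation: the double-bond atoms are sp², each contributing one p electron; the doubly-bonded nitrogens are pyridine-type — their lone pairs lie in the ring plane, leaving one electron in the p orbital; the carbocation has an empty p orbital — every position has a p orbital, so the cyclic π system is continuous.
Counting π electrons: 4 × 2 = 8 from the double-bond units + 0 from the C(methyl)(+) atom = 8.
With 8 = 4·2 π electrons, Hückel's rule classifies the planar ring as antiaromatic.

Antiaromatic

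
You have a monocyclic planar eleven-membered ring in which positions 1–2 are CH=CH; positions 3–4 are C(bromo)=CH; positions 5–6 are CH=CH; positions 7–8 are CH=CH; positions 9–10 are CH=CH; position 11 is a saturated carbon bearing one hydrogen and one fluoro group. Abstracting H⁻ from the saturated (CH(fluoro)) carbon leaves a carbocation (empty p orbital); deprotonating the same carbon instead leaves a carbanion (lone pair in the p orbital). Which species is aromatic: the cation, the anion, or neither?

The cation

Once that carbon is sp², every ring atom has a p orbital and both ions are fully conjugated.
Cation: 5 × 2 + 0 = 10 π electrons → 4(2)+2, aromatic.
Anion: 5 × 2 + 2 = 12 π electrons → 4(3), antiaromatic.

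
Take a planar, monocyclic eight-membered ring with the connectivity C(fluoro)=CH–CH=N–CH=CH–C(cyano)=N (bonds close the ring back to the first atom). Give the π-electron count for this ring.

8

Every ring atom contributes a p orbital perpendicular to the ring (each doubly-bonded ring atom is sp² with one p-orbital electron; the doubly-bonded nitrogens are pyridine-type — their lone pairs lie in the ring plane, leaving one electron in the p orbital), so the π system is cyclic and fully conjugated.
π-electron count: 4 × 2 = 8 from the 4 double-bond units.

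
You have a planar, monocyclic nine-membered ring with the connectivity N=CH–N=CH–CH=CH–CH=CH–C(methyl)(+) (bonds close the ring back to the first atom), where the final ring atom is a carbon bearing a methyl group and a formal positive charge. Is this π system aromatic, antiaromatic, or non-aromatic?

Antiaromatic

All ring atoms are sp² and supply a p orbital to the ring (every atom in a ring double bond is sp² and brings one electron to the p orbital; the doubly-bonded nitrogens are pyridine-type — their lone pairs lie in the ring plane, leaving one electron in the p orbital; the carbocation has an empty p orbital); the conjugation is uninterrupted.
Adding the contributions, 4 × 2 = 8 from the double-bond units + 0 from the C(methyl)(+) atom = 8.
8 = 4(2); a planar, fully conjugated 4n system is antiaromatic.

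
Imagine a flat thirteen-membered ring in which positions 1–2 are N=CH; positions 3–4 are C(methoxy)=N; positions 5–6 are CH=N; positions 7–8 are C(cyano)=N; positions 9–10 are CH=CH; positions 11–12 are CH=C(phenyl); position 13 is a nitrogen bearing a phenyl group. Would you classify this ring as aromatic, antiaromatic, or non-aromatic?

Every ring atom contributes a p orbital perpendicular to the ring (the double-bond atoms are sp², each contributing one p electron; the doubly-bonded nitrogens are pyridine-type — their lone pairs lie in the ring plane, leaving one electron in the p orbital; the pyrrole-type nitrogen donates its lone pair from the p orbital), so the π system is cyclic and fully conjugated.
Counting π electrons: 6 × 2 = 12 from the double-bond units + 2 from the N(phenyl) atom = 14.
Since 14 = 4·3 + 2, the ring meets the 4n+2 criterion.

Aromatic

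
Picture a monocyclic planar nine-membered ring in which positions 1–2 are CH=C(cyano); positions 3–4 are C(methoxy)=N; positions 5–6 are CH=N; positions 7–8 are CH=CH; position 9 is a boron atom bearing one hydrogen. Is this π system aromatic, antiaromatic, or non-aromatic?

All ring atoms are sp² and supply a p orbital to the ring (every atom in a ring double bond is sp² and brings one electron to the p orbital; each =N– nitrogen is pyridine-type (lone pair in the sp² plane, one electron in the p orbital); the boron has an empty p orbital); the conjugation is uninterrupted.
Tallying contributions gives 4 × 2 = 8 from the double-bond units + 0 from the BH atom = 8.
8 = 4(2); a planar, fully conjugated 4n system is antiaromatic.

Antiaromatic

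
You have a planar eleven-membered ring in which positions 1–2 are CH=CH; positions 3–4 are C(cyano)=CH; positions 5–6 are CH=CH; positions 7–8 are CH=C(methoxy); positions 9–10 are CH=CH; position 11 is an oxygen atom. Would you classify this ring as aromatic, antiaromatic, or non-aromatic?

Antiaromatic

Check conjugation: each doubly-bonded ring atom is sp² with one p-orbital electron; the oxygen donates one lone pair from its p orbital — every position has a p orbital, so the cyclic π system is continuous.
Tallying contributions gives 5 × 2 = 10 from the double-bond units + 2 from the O atom = 12.
12 is a 4n count (n = 3), so the planar conjugated ring is antiaromatic.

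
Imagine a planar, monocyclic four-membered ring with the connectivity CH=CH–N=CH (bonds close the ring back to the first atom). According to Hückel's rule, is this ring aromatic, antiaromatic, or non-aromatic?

Antiaromatic

Every ring atom contributes a p orbital perpendicular to the ring (each doubly-bonded ring atom is sp² with one p-orbital electron; each sp² =N– keeps its lone pair in-plane and puts one electron into the π system), so the π system is cyclic and fully conjugated.
π-electron count: 2 × 2 = 4 from the 2 double-bond units.
4 = 4(1); a planar, fully conjugated 4n system is antiaromatic.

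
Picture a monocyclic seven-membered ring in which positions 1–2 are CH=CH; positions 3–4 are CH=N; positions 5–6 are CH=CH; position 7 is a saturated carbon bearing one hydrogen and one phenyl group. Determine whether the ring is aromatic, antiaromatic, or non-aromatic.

Non-aromatic

Because that saturated carbon is sp³ and has no p orbital in the ring π system at the CH(phenyl) position, the π system cannot extend all the way around the ring.
A ring that is not fully conjugated cannot be aromatic or antiaromatic regardless of its π-electron count.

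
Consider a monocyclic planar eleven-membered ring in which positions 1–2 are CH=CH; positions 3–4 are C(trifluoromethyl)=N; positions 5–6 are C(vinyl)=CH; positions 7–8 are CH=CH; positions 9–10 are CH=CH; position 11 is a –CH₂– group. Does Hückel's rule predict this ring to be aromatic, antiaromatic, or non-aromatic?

Because the tetrahedral CH₂ carbon is sp³ and has no p orbital in the ring π system at the CH2 position, the π system cannot extend all the way around the ring.
Without a continuous loop of overlapping p orbitals the Hückel electron count never comes into play.

Non-aromatic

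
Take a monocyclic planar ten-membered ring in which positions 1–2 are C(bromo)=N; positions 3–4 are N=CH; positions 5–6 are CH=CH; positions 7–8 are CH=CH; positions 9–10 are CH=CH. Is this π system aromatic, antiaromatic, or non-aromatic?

Every ring atom contributes a p orbital perpendicular to the ring (each doubly-bonded ring atom is sp² with one p-orbital electron; each sp² =N– keeps its lone pair in-plane and puts one electron into the π system), so the π system is cyclic and fully conjugated.
π-electron count: 5 × 2 = 10 from the 5 double-bond units.
With 10 π electrons (n = 2), the Hückel 4n+2 condition holds.

Aromatic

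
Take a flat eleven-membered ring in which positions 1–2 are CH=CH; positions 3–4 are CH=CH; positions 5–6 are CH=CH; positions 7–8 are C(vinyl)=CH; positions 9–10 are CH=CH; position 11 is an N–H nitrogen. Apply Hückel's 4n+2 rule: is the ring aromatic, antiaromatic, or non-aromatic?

Every ring atom contributes a p orbital perpendicular to the ring (every atom in a ring double bond is sp² and brings one electron to the p orbital; the pyrrole-type nitrogen donates its lone pair from the p orbital), so the π system is cyclic and fully conjugated.
Tallying contributions gives 5 × 2 = 10 from the double-bond units + 2 from the NH atom = 12.
With 12 = 4·3 π electrons, Hückel's rule classifies the planar ring as antiaromatic.

Antiaromatic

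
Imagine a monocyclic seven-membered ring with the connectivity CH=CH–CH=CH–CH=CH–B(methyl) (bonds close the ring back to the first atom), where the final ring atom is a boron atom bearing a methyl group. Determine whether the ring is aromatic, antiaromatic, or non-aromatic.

Aromatic

Every ring atom contributes a p orbital perpendicular to the ring (each doubly-bonded ring atom is sp² with one p-orbital electron; the boron has an empty p orbital), so the π system is cyclic and fully conjugated.
π-electron count: 3 × 2 = 6 from the double-bond units + 0 from the B(methyl) atom = 6.
With 6 π electrons (n = 1), the Hückel 4n+2 condition holds.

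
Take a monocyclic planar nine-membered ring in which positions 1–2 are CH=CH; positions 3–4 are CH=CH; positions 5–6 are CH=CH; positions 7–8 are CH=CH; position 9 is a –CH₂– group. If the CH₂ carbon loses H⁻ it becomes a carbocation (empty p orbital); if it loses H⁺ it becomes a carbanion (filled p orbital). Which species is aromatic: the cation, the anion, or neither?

In either ion the ring is fully conjugated: every atom, including the new sp² carbon, supplies a p orbital.
Cation: 4 × 2 + 0 = 8 π electrons → 4(2), antiaromatic.
Anion: 4 × 2 + 2 = 10 π electrons → 4(2)+2, aromatic.

The anion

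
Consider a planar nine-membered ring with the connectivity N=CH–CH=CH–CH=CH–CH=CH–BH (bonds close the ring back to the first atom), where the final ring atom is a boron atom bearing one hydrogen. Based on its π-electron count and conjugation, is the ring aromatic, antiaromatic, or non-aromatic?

Check conjugation: the double-bond atoms are sp², each contributing one p electron; each sp² =N– keeps its lone pair in-plane and puts one electron into the π system; the boron has an empty p orbital — every position has a p orbital, so the cyclic π system is continuous.
Tallying contributions gives 4 × 2 = 8 from the double-bond units + 0 from the BH atom = 8.
With 8 = 4·2 π electrons, Hückel's rule classifies the planar ring as antiaromatic.

Antiaromatic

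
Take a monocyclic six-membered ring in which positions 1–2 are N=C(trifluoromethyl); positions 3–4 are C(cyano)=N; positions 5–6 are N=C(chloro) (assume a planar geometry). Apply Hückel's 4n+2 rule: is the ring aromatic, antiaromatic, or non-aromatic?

Aromatic

The p orbitals form a continuous loop: the double-bond atoms are sp², each contributing one p electron; the doubly-bonded nitrogens are pyridine-type — their lone pairs lie in the ring plane, leaving one electron in the p orbital. The ring is fully conjugated.
Tallying contributions gives 3 × 2 = 6 from the 3 double-bond units.
6 = 4(1) + 2, which satisfies Hückel's 4n+2 rule.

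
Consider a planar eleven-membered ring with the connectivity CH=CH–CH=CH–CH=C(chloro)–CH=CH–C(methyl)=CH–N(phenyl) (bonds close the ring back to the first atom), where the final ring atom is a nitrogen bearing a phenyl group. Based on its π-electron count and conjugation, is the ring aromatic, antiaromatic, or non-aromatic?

All ring atoms are sp² and supply a p orbital to the ring (each doubly-bonded ring atom is sp² with one p-orbital electron; the pyrrole-type nitrogen donates its lone pair from the p orbital); the conjugation is uninterrupted.
Tallying contributions gives 5 × 2 = 10 from the double-bond units + 2 from the N(phenyl) atom = 12.
A 4n π count (12, n = 3) in a planar conjugated ring means antiaromatic.

Antiaromatic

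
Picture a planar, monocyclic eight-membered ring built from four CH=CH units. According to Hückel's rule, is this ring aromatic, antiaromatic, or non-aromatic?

Antiaromatic

All ring atoms are sp² and supply a p orbital to the ring (the double-bond atoms are sp², each contributing one p electron); the conjugation is uninterrupted.
Adding the contributions, 4 × 2 = 8 from the 4 double-bond units.
With 8 = 4·2 π electrons, Hückel's rule classifies the planar ring as antiaromatic.
(This ring is cyclooctatetraene.)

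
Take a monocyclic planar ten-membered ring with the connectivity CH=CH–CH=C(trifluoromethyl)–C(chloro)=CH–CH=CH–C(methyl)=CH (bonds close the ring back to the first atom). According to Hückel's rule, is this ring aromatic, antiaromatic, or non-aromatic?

Aromatic

Check conjugation: every atom in a ring double bond is sp² and brings one electron to the p orbital — every position has a p orbital, so the cyclic π system is continuous.
Tallying contributions gives 5 × 2 = 10 from the 5 double-bond units.
With 10 π electrons (n = 2), the Hückel 4n+2 condition holds.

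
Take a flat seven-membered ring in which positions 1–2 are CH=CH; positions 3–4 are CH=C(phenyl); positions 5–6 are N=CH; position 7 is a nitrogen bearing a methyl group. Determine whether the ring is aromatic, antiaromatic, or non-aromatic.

Every ring atom contributes a p orbital perpendicular to the ring (the double-bond atoms are sp², each contributing one p electron; the doubly-bonded nitrogens are pyridine-type — their lone pairs lie in the ring plane, leaving one electron in the p orbital; the pyrrole-type nitrogen donates its lone pair from the p orbital), so the π system is cyclic and fully conjugated.
π-electron count: 3 × 2 = 6 from the double-bond units + 2 from the N(methyl) atom = 8.
With 8 = 4·2 π electrons, Hückel's rule classifies the planar ring as antiaromatic.

Antiaromatic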